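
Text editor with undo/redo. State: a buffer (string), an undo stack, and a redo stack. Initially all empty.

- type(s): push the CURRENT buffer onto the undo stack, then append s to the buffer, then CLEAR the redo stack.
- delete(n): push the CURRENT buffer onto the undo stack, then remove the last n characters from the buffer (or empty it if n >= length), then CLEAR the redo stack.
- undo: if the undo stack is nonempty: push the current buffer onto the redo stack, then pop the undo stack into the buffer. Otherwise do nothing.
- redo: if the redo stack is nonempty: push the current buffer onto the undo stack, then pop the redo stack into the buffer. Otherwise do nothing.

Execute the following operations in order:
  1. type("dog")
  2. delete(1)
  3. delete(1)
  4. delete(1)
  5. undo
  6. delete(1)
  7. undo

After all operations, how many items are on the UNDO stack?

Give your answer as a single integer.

After op 1 (type): buf='dog' undo_depth=1 redo_depth=0
After op 2 (delete): buf='do' undo_depth=2 redo_depth=0
After op 3 (delete): buf='d' undo_depth=3 redo_depth=0
After op 4 (delete): buf='(empty)' undo_depth=4 redo_depth=0
After op 5 (undo): buf='d' undo_depth=3 redo_depth=1
After op 6 (delete): buf='(empty)' undo_depth=4 redo_depth=0
After op 7 (undo): buf='d' undo_depth=3 redo_depth=1

Answer: 3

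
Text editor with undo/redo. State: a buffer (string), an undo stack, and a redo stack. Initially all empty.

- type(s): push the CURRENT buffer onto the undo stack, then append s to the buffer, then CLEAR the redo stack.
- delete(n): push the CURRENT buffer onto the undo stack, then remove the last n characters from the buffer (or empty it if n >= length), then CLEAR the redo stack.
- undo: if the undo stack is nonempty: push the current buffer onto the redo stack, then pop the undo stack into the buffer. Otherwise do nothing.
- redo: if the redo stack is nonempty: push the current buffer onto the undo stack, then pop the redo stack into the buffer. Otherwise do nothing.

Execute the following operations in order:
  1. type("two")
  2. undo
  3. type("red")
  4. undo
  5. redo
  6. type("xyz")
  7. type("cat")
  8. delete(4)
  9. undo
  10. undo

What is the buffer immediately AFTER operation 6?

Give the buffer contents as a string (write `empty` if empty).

Answer: redxyz

Derivation:
After op 1 (type): buf='two' undo_depth=1 redo_depth=0
After op 2 (undo): buf='(empty)' undo_depth=0 redo_depth=1
After op 3 (type): buf='red' undo_depth=1 redo_depth=0
After op 4 (undo): buf='(empty)' undo_depth=0 redo_depth=1
After op 5 (redo): buf='red' undo_depth=1 redo_depth=0
After op 6 (type): buf='redxyz' undo_depth=2 redo_depth=0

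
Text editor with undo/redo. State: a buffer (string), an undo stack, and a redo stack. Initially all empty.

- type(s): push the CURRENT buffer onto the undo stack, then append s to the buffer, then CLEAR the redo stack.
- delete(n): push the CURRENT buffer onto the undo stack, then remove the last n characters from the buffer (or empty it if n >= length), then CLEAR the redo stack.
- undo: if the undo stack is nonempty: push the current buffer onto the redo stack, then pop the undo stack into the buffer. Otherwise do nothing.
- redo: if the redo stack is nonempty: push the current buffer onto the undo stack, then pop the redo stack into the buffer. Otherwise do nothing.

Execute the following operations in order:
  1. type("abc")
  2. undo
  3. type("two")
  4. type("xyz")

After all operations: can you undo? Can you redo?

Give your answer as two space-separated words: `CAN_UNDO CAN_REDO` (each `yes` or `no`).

Answer: yes no

Derivation:
After op 1 (type): buf='abc' undo_depth=1 redo_depth=0
After op 2 (undo): buf='(empty)' undo_depth=0 redo_depth=1
After op 3 (type): buf='two' undo_depth=1 redo_depth=0
After op 4 (type): buf='twoxyz' undo_depth=2 redo_depth=0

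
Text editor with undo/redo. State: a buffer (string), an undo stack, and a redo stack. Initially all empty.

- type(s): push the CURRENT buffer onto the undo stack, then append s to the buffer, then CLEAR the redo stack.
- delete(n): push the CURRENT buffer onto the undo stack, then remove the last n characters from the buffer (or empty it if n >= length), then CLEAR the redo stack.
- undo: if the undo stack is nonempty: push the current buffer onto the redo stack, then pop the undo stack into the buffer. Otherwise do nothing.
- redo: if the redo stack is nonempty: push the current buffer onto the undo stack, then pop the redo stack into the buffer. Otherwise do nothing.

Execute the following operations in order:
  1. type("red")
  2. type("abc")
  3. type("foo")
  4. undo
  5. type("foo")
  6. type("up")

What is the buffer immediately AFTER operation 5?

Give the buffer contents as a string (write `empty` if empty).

Answer: redabcfoo

Derivation:
After op 1 (type): buf='red' undo_depth=1 redo_depth=0
After op 2 (type): buf='redabc' undo_depth=2 redo_depth=0
After op 3 (type): buf='redabcfoo' undo_depth=3 redo_depth=0
After op 4 (undo): buf='redabc' undo_depth=2 redo_depth=1
After op 5 (type): buf='redabcfoo' undo_depth=3 redo_depth=0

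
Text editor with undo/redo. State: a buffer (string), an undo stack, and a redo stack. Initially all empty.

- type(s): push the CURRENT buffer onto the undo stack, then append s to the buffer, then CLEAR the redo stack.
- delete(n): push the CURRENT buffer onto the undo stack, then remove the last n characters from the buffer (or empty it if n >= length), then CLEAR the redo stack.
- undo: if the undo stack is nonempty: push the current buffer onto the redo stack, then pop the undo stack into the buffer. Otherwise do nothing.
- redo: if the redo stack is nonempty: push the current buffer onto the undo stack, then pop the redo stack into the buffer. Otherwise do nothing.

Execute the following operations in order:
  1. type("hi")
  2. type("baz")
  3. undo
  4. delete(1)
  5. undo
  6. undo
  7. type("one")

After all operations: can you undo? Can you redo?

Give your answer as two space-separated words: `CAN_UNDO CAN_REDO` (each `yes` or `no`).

After op 1 (type): buf='hi' undo_depth=1 redo_depth=0
After op 2 (type): buf='hibaz' undo_depth=2 redo_depth=0
After op 3 (undo): buf='hi' undo_depth=1 redo_depth=1
After op 4 (delete): buf='h' undo_depth=2 redo_depth=0
After op 5 (undo): buf='hi' undo_depth=1 redo_depth=1
After op 6 (undo): buf='(empty)' undo_depth=0 redo_depth=2
After op 7 (type): buf='one' undo_depth=1 redo_depth=0

Answer: yes no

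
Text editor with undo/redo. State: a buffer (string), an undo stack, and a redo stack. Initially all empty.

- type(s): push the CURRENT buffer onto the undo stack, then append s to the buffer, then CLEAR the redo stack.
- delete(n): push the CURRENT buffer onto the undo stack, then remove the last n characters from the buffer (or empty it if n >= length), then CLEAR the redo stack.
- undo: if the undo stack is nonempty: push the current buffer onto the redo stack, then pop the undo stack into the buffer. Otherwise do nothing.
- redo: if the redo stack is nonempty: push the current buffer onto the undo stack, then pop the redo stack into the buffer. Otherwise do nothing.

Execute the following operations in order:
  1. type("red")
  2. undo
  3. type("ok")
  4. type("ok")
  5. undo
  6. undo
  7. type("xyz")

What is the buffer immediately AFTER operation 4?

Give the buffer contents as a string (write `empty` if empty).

Answer: okok

Derivation:
After op 1 (type): buf='red' undo_depth=1 redo_depth=0
After op 2 (undo): buf='(empty)' undo_depth=0 redo_depth=1
After op 3 (type): buf='ok' undo_depth=1 redo_depth=0
After op 4 (type): buf='okok' undo_depth=2 redo_depth=0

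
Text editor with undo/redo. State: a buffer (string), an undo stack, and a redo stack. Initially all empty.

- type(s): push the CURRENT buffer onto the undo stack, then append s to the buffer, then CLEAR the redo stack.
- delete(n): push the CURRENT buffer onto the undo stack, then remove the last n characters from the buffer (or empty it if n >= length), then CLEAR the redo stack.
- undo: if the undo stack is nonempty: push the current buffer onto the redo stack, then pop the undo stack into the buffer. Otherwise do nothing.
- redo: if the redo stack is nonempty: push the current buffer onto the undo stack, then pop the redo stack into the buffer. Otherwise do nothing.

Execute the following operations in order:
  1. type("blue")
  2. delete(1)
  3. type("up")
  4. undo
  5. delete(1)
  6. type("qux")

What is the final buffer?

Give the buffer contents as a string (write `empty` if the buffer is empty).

Answer: blqux

Derivation:
After op 1 (type): buf='blue' undo_depth=1 redo_depth=0
After op 2 (delete): buf='blu' undo_depth=2 redo_depth=0
After op 3 (type): buf='bluup' undo_depth=3 redo_depth=0
After op 4 (undo): buf='blu' undo_depth=2 redo_depth=1
After op 5 (delete): buf='bl' undo_depth=3 redo_depth=0
After op 6 (type): buf='blqux' undo_depth=4 redo_depth=0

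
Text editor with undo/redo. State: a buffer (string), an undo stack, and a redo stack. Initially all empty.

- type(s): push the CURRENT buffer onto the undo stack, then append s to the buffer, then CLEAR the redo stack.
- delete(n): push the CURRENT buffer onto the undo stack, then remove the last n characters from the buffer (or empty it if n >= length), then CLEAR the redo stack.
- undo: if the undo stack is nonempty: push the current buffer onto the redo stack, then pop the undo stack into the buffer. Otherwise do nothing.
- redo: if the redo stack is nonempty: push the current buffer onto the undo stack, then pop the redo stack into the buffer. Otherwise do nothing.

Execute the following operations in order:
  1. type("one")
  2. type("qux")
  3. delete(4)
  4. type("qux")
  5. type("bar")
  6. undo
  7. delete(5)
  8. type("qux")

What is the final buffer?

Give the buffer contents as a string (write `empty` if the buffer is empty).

After op 1 (type): buf='one' undo_depth=1 redo_depth=0
After op 2 (type): buf='onequx' undo_depth=2 redo_depth=0
After op 3 (delete): buf='on' undo_depth=3 redo_depth=0
After op 4 (type): buf='onqux' undo_depth=4 redo_depth=0
After op 5 (type): buf='onquxbar' undo_depth=5 redo_depth=0
After op 6 (undo): buf='onqux' undo_depth=4 redo_depth=1
After op 7 (delete): buf='(empty)' undo_depth=5 redo_depth=0
After op 8 (type): buf='qux' undo_depth=6 redo_depth=0

Answer: qux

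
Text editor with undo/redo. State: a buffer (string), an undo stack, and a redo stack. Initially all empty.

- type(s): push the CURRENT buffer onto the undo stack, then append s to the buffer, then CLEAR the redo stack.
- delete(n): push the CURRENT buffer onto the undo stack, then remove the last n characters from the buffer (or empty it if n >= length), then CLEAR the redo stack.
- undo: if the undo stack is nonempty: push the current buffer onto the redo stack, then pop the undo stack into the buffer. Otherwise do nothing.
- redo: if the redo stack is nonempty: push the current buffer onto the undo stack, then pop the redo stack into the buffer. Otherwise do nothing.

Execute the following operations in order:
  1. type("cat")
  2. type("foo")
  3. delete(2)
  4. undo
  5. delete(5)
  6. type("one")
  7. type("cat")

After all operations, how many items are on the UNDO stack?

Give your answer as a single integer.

After op 1 (type): buf='cat' undo_depth=1 redo_depth=0
After op 2 (type): buf='catfoo' undo_depth=2 redo_depth=0
After op 3 (delete): buf='catf' undo_depth=3 redo_depth=0
After op 4 (undo): buf='catfoo' undo_depth=2 redo_depth=1
After op 5 (delete): buf='c' undo_depth=3 redo_depth=0
After op 6 (type): buf='cone' undo_depth=4 redo_depth=0
After op 7 (type): buf='conecat' undo_depth=5 redo_depth=0

Answer: 5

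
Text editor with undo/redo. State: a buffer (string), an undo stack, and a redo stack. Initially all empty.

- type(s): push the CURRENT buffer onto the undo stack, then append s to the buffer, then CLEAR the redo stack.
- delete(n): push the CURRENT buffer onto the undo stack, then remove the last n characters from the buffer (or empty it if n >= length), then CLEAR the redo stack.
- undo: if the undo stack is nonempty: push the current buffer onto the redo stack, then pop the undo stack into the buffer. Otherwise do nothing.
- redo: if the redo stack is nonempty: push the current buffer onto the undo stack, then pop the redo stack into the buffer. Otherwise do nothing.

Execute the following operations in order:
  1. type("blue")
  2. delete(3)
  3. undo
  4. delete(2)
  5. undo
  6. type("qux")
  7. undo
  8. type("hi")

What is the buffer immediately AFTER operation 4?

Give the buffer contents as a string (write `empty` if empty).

Answer: bl

Derivation:
After op 1 (type): buf='blue' undo_depth=1 redo_depth=0
After op 2 (delete): buf='b' undo_depth=2 redo_depth=0
After op 3 (undo): buf='blue' undo_depth=1 redo_depth=1
After op 4 (delete): buf='bl' undo_depth=2 redo_depth=0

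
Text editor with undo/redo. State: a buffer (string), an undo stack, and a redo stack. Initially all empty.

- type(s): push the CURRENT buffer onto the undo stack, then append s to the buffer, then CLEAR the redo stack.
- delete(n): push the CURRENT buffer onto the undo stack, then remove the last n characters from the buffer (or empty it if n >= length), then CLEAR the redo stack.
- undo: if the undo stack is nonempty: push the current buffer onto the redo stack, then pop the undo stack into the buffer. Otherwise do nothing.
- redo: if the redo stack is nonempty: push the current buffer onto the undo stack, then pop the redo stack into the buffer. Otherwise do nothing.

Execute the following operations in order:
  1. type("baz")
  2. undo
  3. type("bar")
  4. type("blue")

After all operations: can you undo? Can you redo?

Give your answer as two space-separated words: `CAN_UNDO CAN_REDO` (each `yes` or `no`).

Answer: yes no

Derivation:
After op 1 (type): buf='baz' undo_depth=1 redo_depth=0
After op 2 (undo): buf='(empty)' undo_depth=0 redo_depth=1
After op 3 (type): buf='bar' undo_depth=1 redo_depth=0
After op 4 (type): buf='barblue' undo_depth=2 redo_depth=0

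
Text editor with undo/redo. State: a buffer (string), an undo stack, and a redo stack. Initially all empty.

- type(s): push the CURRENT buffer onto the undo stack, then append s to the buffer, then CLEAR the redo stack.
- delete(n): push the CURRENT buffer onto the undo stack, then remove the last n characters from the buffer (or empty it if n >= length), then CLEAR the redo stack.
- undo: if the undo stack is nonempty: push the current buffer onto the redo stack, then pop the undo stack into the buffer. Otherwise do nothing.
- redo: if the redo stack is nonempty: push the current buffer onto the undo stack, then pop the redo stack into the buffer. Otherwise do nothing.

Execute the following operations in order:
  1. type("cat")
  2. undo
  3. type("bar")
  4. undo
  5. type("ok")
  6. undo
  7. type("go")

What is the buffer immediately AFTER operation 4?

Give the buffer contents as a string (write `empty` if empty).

Answer: empty

Derivation:
After op 1 (type): buf='cat' undo_depth=1 redo_depth=0
After op 2 (undo): buf='(empty)' undo_depth=0 redo_depth=1
After op 3 (type): buf='bar' undo_depth=1 redo_depth=0
After op 4 (undo): buf='(empty)' undo_depth=0 redo_depth=1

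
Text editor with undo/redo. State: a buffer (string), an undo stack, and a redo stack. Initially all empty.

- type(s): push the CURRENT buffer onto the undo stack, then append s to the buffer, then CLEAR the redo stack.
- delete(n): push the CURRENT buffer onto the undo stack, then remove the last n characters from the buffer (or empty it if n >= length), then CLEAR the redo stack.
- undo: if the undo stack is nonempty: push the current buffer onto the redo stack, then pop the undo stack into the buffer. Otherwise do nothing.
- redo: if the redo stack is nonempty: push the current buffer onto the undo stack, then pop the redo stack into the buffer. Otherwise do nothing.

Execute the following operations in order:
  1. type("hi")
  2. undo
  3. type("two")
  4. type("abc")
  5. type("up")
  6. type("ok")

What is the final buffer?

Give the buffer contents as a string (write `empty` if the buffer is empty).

After op 1 (type): buf='hi' undo_depth=1 redo_depth=0
After op 2 (undo): buf='(empty)' undo_depth=0 redo_depth=1
After op 3 (type): buf='two' undo_depth=1 redo_depth=0
After op 4 (type): buf='twoabc' undo_depth=2 redo_depth=0
After op 5 (type): buf='twoabcup' undo_depth=3 redo_depth=0
After op 6 (type): buf='twoabcupok' undo_depth=4 redo_depth=0

Answer: twoabcupok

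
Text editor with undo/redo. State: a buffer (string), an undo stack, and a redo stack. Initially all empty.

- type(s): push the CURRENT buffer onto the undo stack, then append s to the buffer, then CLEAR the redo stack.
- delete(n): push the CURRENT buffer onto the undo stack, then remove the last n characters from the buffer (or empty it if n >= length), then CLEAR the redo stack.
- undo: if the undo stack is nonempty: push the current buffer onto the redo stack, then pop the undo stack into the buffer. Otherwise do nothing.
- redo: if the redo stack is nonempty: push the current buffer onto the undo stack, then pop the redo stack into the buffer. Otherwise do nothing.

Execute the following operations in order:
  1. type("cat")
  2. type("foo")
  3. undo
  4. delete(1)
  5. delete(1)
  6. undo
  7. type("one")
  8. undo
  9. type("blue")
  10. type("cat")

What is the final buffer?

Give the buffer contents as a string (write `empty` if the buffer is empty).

Answer: cabluecat

Derivation:
After op 1 (type): buf='cat' undo_depth=1 redo_depth=0
After op 2 (type): buf='catfoo' undo_depth=2 redo_depth=0
After op 3 (undo): buf='cat' undo_depth=1 redo_depth=1
After op 4 (delete): buf='ca' undo_depth=2 redo_depth=0
After op 5 (delete): buf='c' undo_depth=3 redo_depth=0
After op 6 (undo): buf='ca' undo_depth=2 redo_depth=1
After op 7 (type): buf='caone' undo_depth=3 redo_depth=0
After op 8 (undo): buf='ca' undo_depth=2 redo_depth=1
After op 9 (type): buf='cablue' undo_depth=3 redo_depth=0
After op 10 (type): buf='cabluecat' undo_depth=4 redo_depth=0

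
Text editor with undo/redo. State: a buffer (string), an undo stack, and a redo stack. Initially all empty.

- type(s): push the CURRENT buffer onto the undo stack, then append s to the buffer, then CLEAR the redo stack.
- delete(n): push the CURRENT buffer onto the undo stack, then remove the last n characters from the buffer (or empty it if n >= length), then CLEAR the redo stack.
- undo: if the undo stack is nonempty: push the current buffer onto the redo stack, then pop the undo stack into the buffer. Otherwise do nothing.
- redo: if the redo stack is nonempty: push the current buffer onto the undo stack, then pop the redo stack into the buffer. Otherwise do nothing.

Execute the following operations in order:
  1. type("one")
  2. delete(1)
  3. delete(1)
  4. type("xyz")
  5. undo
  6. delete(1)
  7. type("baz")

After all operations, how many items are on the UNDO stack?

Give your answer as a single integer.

After op 1 (type): buf='one' undo_depth=1 redo_depth=0
After op 2 (delete): buf='on' undo_depth=2 redo_depth=0
After op 3 (delete): buf='o' undo_depth=3 redo_depth=0
After op 4 (type): buf='oxyz' undo_depth=4 redo_depth=0
After op 5 (undo): buf='o' undo_depth=3 redo_depth=1
After op 6 (delete): buf='(empty)' undo_depth=4 redo_depth=0
After op 7 (type): buf='baz' undo_depth=5 redo_depth=0

Answer: 5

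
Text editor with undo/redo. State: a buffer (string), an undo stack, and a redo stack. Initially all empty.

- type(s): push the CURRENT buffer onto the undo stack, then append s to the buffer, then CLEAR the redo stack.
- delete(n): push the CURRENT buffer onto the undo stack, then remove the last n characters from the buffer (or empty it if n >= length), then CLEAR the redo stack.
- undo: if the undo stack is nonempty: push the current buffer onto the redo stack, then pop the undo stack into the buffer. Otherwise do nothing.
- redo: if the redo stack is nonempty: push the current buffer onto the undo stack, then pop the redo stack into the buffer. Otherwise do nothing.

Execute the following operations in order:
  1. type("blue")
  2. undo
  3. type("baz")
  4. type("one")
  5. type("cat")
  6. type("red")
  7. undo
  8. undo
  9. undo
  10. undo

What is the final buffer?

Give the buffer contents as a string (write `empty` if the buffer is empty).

Answer: empty

Derivation:
After op 1 (type): buf='blue' undo_depth=1 redo_depth=0
After op 2 (undo): buf='(empty)' undo_depth=0 redo_depth=1
After op 3 (type): buf='baz' undo_depth=1 redo_depth=0
After op 4 (type): buf='bazone' undo_depth=2 redo_depth=0
After op 5 (type): buf='bazonecat' undo_depth=3 redo_depth=0
After op 6 (type): buf='bazonecatred' undo_depth=4 redo_depth=0
After op 7 (undo): buf='bazonecat' undo_depth=3 redo_depth=1
After op 8 (undo): buf='bazone' undo_depth=2 redo_depth=2
After op 9 (undo): buf='baz' undo_depth=1 redo_depth=3
After op 10 (undo): buf='(empty)' undo_depth=0 redo_depth=4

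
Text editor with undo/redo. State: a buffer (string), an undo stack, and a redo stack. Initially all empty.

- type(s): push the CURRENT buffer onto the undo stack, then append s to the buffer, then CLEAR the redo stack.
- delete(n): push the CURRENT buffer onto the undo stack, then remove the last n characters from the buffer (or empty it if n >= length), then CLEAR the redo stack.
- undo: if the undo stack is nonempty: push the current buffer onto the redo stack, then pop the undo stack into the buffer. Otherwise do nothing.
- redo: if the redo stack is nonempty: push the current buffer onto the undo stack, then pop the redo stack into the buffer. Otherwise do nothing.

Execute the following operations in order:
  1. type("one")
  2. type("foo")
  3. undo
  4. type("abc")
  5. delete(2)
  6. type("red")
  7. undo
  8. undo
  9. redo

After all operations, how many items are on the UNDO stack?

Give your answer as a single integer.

After op 1 (type): buf='one' undo_depth=1 redo_depth=0
After op 2 (type): buf='onefoo' undo_depth=2 redo_depth=0
After op 3 (undo): buf='one' undo_depth=1 redo_depth=1
After op 4 (type): buf='oneabc' undo_depth=2 redo_depth=0
After op 5 (delete): buf='onea' undo_depth=3 redo_depth=0
After op 6 (type): buf='oneared' undo_depth=4 redo_depth=0
After op 7 (undo): buf='onea' undo_depth=3 redo_depth=1
After op 8 (undo): buf='oneabc' undo_depth=2 redo_depth=2
After op 9 (redo): buf='onea' undo_depth=3 redo_depth=1

Answer: 3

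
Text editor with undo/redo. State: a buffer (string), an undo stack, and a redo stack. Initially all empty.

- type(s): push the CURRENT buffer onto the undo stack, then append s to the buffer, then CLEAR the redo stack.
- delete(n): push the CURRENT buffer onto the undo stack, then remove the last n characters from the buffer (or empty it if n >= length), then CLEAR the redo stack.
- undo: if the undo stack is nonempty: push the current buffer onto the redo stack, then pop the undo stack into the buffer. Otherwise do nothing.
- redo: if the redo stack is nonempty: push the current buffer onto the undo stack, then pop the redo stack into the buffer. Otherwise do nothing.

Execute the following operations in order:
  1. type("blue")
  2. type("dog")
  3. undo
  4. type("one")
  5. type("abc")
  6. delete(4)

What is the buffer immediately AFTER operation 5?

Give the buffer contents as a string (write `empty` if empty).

After op 1 (type): buf='blue' undo_depth=1 redo_depth=0
After op 2 (type): buf='bluedog' undo_depth=2 redo_depth=0
After op 3 (undo): buf='blue' undo_depth=1 redo_depth=1
After op 4 (type): buf='blueone' undo_depth=2 redo_depth=0
After op 5 (type): buf='blueoneabc' undo_depth=3 redo_depth=0

Answer: blueoneabc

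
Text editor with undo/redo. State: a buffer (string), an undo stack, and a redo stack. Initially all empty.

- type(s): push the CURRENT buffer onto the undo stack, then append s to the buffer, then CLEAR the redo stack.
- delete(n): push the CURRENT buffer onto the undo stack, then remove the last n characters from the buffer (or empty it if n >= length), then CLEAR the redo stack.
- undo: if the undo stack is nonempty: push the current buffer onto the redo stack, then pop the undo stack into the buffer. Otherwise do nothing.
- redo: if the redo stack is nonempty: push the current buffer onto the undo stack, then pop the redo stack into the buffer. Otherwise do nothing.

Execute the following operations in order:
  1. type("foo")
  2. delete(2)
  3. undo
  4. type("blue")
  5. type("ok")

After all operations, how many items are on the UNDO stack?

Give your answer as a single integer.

Answer: 3

Derivation:
After op 1 (type): buf='foo' undo_depth=1 redo_depth=0
After op 2 (delete): buf='f' undo_depth=2 redo_depth=0
After op 3 (undo): buf='foo' undo_depth=1 redo_depth=1
After op 4 (type): buf='fooblue' undo_depth=2 redo_depth=0
After op 5 (type): buf='fooblueok' undo_depth=3 redo_depth=0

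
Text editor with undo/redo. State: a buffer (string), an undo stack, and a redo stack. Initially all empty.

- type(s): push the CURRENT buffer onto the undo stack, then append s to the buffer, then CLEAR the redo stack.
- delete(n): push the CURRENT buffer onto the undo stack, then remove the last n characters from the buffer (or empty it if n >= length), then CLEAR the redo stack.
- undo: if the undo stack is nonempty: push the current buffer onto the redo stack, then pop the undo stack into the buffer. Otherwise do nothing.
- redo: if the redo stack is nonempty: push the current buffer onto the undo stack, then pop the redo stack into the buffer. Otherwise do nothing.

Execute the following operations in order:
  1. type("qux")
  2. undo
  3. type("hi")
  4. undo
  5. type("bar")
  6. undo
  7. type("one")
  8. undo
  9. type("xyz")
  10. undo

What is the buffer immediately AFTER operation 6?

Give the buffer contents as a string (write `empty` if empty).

After op 1 (type): buf='qux' undo_depth=1 redo_depth=0
After op 2 (undo): buf='(empty)' undo_depth=0 redo_depth=1
After op 3 (type): buf='hi' undo_depth=1 redo_depth=0
After op 4 (undo): buf='(empty)' undo_depth=0 redo_depth=1
After op 5 (type): buf='bar' undo_depth=1 redo_depth=0
After op 6 (undo): buf='(empty)' undo_depth=0 redo_depth=1

Answer: empty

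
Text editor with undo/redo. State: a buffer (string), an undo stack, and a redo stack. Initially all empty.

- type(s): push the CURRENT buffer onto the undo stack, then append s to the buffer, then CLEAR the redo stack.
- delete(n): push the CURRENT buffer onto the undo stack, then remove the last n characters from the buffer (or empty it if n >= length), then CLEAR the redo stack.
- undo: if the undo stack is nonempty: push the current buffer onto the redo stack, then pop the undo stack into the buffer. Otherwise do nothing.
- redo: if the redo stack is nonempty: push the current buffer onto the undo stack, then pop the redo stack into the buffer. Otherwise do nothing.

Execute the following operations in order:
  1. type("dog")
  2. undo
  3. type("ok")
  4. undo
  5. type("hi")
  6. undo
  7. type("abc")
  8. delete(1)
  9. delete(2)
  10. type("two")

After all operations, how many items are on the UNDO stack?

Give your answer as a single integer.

After op 1 (type): buf='dog' undo_depth=1 redo_depth=0
After op 2 (undo): buf='(empty)' undo_depth=0 redo_depth=1
After op 3 (type): buf='ok' undo_depth=1 redo_depth=0
After op 4 (undo): buf='(empty)' undo_depth=0 redo_depth=1
After op 5 (type): buf='hi' undo_depth=1 redo_depth=0
After op 6 (undo): buf='(empty)' undo_depth=0 redo_depth=1
After op 7 (type): buf='abc' undo_depth=1 redo_depth=0
After op 8 (delete): buf='ab' undo_depth=2 redo_depth=0
After op 9 (delete): buf='(empty)' undo_depth=3 redo_depth=0
After op 10 (type): buf='two' undo_depth=4 redo_depth=0

Answer: 4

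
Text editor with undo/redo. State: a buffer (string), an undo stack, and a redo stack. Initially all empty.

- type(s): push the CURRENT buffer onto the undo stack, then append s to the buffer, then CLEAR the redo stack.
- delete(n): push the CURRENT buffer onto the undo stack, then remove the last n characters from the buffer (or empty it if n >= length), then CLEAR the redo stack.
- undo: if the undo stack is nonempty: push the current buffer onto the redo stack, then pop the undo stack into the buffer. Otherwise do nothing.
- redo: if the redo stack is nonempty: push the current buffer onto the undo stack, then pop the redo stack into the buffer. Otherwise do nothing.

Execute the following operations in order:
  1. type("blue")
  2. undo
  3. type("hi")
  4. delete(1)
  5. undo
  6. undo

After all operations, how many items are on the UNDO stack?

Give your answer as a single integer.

Answer: 0

Derivation:
After op 1 (type): buf='blue' undo_depth=1 redo_depth=0
After op 2 (undo): buf='(empty)' undo_depth=0 redo_depth=1
After op 3 (type): buf='hi' undo_depth=1 redo_depth=0
After op 4 (delete): buf='h' undo_depth=2 redo_depth=0
After op 5 (undo): buf='hi' undo_depth=1 redo_depth=1
After op 6 (undo): buf='(empty)' undo_depth=0 redo_depth=2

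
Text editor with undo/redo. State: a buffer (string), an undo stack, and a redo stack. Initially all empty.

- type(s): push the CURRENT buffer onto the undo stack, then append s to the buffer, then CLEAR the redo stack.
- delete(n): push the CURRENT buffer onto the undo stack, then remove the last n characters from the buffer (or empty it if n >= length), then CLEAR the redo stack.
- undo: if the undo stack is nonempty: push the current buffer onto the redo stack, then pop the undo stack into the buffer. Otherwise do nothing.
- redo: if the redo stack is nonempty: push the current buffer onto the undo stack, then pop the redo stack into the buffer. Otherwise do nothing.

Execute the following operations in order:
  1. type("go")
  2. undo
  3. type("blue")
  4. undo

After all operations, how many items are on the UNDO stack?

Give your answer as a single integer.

After op 1 (type): buf='go' undo_depth=1 redo_depth=0
After op 2 (undo): buf='(empty)' undo_depth=0 redo_depth=1
After op 3 (type): buf='blue' undo_depth=1 redo_depth=0
After op 4 (undo): buf='(empty)' undo_depth=0 redo_depth=1

Answer: 0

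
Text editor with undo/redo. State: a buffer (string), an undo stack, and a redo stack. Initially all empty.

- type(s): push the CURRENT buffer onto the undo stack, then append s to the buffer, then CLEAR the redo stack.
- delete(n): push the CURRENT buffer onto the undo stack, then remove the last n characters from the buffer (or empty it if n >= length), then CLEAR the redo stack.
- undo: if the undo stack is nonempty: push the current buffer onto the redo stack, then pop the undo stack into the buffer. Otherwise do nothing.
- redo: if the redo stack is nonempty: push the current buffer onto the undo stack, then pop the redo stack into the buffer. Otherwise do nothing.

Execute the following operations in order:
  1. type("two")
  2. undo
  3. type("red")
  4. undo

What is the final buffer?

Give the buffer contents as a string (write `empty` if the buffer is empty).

Answer: empty

Derivation:
After op 1 (type): buf='two' undo_depth=1 redo_depth=0
After op 2 (undo): buf='(empty)' undo_depth=0 redo_depth=1
After op 3 (type): buf='red' undo_depth=1 redo_depth=0
After op 4 (undo): buf='(empty)' undo_depth=0 redo_depth=1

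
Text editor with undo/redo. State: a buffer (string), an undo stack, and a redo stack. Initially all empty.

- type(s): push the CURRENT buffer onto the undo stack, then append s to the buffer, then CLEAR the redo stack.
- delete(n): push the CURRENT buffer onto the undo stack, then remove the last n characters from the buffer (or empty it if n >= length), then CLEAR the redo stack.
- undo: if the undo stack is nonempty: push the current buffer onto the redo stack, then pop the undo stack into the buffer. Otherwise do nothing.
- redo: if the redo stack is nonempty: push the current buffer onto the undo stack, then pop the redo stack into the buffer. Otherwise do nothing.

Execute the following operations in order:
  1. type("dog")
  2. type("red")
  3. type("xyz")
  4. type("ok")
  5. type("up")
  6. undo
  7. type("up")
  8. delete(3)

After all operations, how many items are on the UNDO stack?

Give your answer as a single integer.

After op 1 (type): buf='dog' undo_depth=1 redo_depth=0
After op 2 (type): buf='dogred' undo_depth=2 redo_depth=0
After op 3 (type): buf='dogredxyz' undo_depth=3 redo_depth=0
After op 4 (type): buf='dogredxyzok' undo_depth=4 redo_depth=0
After op 5 (type): buf='dogredxyzokup' undo_depth=5 redo_depth=0
After op 6 (undo): buf='dogredxyzok' undo_depth=4 redo_depth=1
After op 7 (type): buf='dogredxyzokup' undo_depth=5 redo_depth=0
After op 8 (delete): buf='dogredxyzo' undo_depth=6 redo_depth=0

Answer: 6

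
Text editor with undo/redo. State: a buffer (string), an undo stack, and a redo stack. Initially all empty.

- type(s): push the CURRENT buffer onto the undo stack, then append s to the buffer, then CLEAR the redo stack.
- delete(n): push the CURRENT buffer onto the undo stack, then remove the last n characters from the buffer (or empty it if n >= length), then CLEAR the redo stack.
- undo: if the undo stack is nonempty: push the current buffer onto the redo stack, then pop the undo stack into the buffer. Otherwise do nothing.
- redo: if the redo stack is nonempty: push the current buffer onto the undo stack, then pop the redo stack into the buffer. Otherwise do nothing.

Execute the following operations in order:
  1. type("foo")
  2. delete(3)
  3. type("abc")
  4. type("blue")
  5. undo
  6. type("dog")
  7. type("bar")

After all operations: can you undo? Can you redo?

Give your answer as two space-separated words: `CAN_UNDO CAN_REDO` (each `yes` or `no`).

After op 1 (type): buf='foo' undo_depth=1 redo_depth=0
After op 2 (delete): buf='(empty)' undo_depth=2 redo_depth=0
After op 3 (type): buf='abc' undo_depth=3 redo_depth=0
After op 4 (type): buf='abcblue' undo_depth=4 redo_depth=0
After op 5 (undo): buf='abc' undo_depth=3 redo_depth=1
After op 6 (type): buf='abcdog' undo_depth=4 redo_depth=0
After op 7 (type): buf='abcdogbar' undo_depth=5 redo_depth=0

Answer: yes no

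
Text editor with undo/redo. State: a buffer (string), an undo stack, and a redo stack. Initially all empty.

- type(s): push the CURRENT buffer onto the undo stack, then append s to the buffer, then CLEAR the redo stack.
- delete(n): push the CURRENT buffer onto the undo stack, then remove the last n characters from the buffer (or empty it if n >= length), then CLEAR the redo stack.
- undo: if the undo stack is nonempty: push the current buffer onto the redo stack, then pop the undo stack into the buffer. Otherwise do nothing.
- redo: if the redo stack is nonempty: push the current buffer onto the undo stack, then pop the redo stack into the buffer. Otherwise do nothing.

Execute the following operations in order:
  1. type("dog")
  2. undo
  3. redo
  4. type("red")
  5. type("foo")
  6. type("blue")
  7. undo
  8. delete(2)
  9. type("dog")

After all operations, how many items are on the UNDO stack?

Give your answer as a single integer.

After op 1 (type): buf='dog' undo_depth=1 redo_depth=0
After op 2 (undo): buf='(empty)' undo_depth=0 redo_depth=1
After op 3 (redo): buf='dog' undo_depth=1 redo_depth=0
After op 4 (type): buf='dogred' undo_depth=2 redo_depth=0
After op 5 (type): buf='dogredfoo' undo_depth=3 redo_depth=0
After op 6 (type): buf='dogredfooblue' undo_depth=4 redo_depth=0
After op 7 (undo): buf='dogredfoo' undo_depth=3 redo_depth=1
After op 8 (delete): buf='dogredf' undo_depth=4 redo_depth=0
After op 9 (type): buf='dogredfdog' undo_depth=5 redo_depth=0

Answer: 5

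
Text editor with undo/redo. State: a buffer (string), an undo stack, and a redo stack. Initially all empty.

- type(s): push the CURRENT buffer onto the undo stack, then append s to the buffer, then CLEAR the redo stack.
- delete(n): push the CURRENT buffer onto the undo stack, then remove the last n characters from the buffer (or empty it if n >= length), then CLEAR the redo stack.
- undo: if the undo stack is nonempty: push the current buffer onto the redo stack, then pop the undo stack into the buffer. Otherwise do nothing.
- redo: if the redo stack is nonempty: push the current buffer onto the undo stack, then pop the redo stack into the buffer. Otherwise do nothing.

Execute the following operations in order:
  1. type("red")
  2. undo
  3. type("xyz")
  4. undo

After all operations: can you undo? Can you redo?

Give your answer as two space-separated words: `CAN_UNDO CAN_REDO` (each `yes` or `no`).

After op 1 (type): buf='red' undo_depth=1 redo_depth=0
After op 2 (undo): buf='(empty)' undo_depth=0 redo_depth=1
After op 3 (type): buf='xyz' undo_depth=1 redo_depth=0
After op 4 (undo): buf='(empty)' undo_depth=0 redo_depth=1

Answer: no yes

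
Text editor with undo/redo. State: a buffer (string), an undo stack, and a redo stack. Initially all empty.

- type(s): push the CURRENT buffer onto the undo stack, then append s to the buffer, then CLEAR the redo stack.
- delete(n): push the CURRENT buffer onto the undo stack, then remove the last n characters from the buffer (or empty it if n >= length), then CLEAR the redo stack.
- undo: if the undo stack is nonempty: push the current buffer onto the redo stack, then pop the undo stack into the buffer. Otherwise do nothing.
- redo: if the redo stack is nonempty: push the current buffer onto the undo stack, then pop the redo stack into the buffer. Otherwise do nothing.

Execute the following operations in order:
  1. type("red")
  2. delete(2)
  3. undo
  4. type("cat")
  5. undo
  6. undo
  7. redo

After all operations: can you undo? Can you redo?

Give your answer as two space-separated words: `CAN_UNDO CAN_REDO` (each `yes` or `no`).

Answer: yes yes

Derivation:
After op 1 (type): buf='red' undo_depth=1 redo_depth=0
After op 2 (delete): buf='r' undo_depth=2 redo_depth=0
After op 3 (undo): buf='red' undo_depth=1 redo_depth=1
After op 4 (type): buf='redcat' undo_depth=2 redo_depth=0
After op 5 (undo): buf='red' undo_depth=1 redo_depth=1
After op 6 (undo): buf='(empty)' undo_depth=0 redo_depth=2
After op 7 (redo): buf='red' undo_depth=1 redo_depth=1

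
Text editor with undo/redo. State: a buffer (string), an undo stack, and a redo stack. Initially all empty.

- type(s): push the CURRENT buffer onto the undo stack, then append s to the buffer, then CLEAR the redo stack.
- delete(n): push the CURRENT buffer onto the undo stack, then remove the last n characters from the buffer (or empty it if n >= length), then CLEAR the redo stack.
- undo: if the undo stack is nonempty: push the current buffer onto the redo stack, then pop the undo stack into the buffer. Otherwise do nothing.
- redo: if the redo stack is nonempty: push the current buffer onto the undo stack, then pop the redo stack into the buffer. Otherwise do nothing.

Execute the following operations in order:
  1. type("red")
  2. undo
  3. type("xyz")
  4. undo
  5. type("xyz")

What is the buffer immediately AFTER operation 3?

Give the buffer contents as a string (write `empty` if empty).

After op 1 (type): buf='red' undo_depth=1 redo_depth=0
After op 2 (undo): buf='(empty)' undo_depth=0 redo_depth=1
After op 3 (type): buf='xyz' undo_depth=1 redo_depth=0

Answer: xyz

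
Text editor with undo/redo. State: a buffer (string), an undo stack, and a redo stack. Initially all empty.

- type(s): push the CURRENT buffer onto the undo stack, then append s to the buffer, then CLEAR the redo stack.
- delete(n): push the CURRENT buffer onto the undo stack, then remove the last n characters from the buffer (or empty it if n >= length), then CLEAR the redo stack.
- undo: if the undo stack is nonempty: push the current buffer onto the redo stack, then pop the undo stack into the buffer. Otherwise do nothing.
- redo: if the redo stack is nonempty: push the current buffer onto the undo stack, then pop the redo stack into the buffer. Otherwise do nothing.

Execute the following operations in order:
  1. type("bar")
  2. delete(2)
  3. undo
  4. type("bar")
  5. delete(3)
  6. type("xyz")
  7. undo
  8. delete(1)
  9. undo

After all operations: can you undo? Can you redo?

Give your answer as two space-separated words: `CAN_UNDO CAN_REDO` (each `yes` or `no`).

Answer: yes yes

Derivation:
After op 1 (type): buf='bar' undo_depth=1 redo_depth=0
After op 2 (delete): buf='b' undo_depth=2 redo_depth=0
After op 3 (undo): buf='bar' undo_depth=1 redo_depth=1
After op 4 (type): buf='barbar' undo_depth=2 redo_depth=0
After op 5 (delete): buf='bar' undo_depth=3 redo_depth=0
After op 6 (type): buf='barxyz' undo_depth=4 redo_depth=0
After op 7 (undo): buf='bar' undo_depth=3 redo_depth=1
After op 8 (delete): buf='ba' undo_depth=4 redo_depth=0
After op 9 (undo): buf='bar' undo_depth=3 redo_depth=1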